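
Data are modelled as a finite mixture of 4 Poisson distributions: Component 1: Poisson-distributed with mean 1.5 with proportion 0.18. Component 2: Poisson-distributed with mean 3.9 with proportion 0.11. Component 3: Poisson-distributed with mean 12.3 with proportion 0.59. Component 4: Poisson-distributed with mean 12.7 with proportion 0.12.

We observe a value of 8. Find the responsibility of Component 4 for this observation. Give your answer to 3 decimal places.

P(component k | x) = π_k·f_k(x) / marginal(x), where marginal(x) = Σ_j π_j·f_j(x).
Evaluate each component's likelihood at the observed value:
  f_1 = 0.00014183
  f_2 = 0.0268688
  f_3 = 0.0591423
  f_4 = 0.0512117
Multiply by the mixture weights:
  π_1·f_1 = 0.18 × 0.00014183 = 2.55294e-05
  π_2·f_2 = 0.11 × 0.0268688 = 0.00295557
  π_3·f_3 = 0.59 × 0.0591423 = 0.034894
  π_4·f_4 = 0.12 × 0.0512117 = 0.00614541
Evidence: 2.55294e-05 + 0.00295557 + 0.034894 + 0.00614541 = 0.0440205
P(Component 4 | x) = 0.00614541 / 0.0440205 ≈ 0.140

0.140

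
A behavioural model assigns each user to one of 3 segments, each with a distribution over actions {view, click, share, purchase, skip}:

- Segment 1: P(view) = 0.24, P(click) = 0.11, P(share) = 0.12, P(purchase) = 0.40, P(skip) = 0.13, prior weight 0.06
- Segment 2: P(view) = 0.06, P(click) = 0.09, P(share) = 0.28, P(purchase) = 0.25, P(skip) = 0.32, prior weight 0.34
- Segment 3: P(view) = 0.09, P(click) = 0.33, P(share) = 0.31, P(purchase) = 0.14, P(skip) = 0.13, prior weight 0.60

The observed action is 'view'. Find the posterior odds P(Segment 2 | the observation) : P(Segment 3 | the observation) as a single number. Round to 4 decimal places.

0.3778

Only the two components matter; the odds are (w_i f_i(x)) / (w_j f_j(x)).
Component likelihoods at x = 'view':
  p_1 = P(view | comp) = 0.24
  p_2 = P(view | comp) = 0.06
  p_3 = P(view | comp) = 0.09
0.0204 / 0.054 ≈ 0.3778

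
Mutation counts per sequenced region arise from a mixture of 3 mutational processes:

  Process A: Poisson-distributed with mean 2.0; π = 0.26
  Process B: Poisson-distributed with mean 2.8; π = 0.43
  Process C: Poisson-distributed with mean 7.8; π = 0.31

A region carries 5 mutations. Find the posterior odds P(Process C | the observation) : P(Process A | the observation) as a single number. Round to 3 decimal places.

3.257

The posterior odds equal the prior odds times the likelihood ratio: (π_i/π_j)·(f_i(x)/f_j(x)).
Evaluate each component's likelihood at the observed value:
  L_A = 0.0360894
  L_B = 0.0872136
  L_C = 0.0985814
Posterior odds = (π_C·L_C) / (π_A·L_A) = (0.31·0.0985814) / (0.26·0.0360894) = 0.0305602 / 0.00938325 ≈ 3.257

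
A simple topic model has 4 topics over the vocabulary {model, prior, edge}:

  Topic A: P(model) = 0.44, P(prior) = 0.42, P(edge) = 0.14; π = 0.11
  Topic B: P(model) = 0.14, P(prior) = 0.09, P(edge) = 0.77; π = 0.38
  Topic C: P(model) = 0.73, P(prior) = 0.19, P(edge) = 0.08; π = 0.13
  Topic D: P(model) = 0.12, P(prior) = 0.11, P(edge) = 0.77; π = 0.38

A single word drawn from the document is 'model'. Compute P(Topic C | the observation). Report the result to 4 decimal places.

0.3920

By Bayes' theorem, P(k | x) = P(Z=k) f_k(x) / Σ_j P(Z=j) f_j(x).
Component likelihoods at x = 'model':
  L_A = 0.44
  L_B = 0.14
  L_C = 0.73
  L_D = 0.12
Multiply by the mixture weights:
  P(Z=A)·L_A = 0.11 × 0.44 = 0.0484
  P(Z=B)·L_B = 0.38 × 0.14 = 0.0532
  P(Z=C)·L_C = 0.13 × 0.73 = 0.0949
  P(Z=D)·L_D = 0.38 × 0.12 = 0.0456
Sum: 0.0484 + 0.0532 + 0.0949 + 0.0456 = 0.2421
P(Topic C | the observation) = 0.0949 / 0.2421 ≈ 0.3920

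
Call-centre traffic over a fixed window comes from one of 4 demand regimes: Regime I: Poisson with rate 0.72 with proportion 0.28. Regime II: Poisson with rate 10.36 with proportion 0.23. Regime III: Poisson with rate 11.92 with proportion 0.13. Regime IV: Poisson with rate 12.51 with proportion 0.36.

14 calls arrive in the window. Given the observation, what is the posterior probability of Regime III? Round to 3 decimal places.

Posterior ∝ prior × likelihood, so P(k | x) ∝ w_k f_k(x); normalise over all components.
Component likelihoods at x = 14 calls:
  L_I = 5.61765e-14
  L_II = 0.0596125
  L_III = 0.0892625
  L_IV = 0.0973128
Multiply by the mixture weights:
  w_I·L_I = 0.28 × 5.61765e-14 = 1.57294e-14
  w_II·L_II = 0.23 × 0.0596125 = 0.0137109
  w_III·L_III = 0.13 × 0.0892625 = 0.0116041
  w_IV·L_IV = 0.36 × 0.0973128 = 0.0350326
Sum: 1.57294e-14 + 0.0137109 + 0.0116041 + 0.0350326 = 0.0603476
P(Regime III | the observation) = 0.0116041 / 0.0603476 ≈ 0.192

0.192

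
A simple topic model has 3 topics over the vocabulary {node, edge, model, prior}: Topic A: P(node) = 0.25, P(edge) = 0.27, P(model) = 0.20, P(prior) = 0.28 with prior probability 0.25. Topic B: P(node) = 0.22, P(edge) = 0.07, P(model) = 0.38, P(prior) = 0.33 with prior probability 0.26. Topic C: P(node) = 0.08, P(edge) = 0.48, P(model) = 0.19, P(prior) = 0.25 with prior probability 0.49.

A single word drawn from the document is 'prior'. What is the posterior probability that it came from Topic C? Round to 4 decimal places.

0.4402

Posterior ∝ prior × likelihood, so P(k | x) ∝ π_k f_k(x); normalise over all components.
Evaluate each component's likelihood at the observed value:
  p_A = P(prior | comp) = 0.28
  p_B = P(prior | comp) = 0.33
  p_C = P(prior | comp) = 0.25
Multiply by the mixture weights:
  π_A·p_A = 0.25 × 0.28 = 0.07
  π_B·p_B = 0.26 × 0.33 = 0.0858
  π_C·p_C = 0.49 × 0.25 = 0.1225
Evidence: 0.07 + 0.0858 + 0.1225 = 0.2783
So the posterior for Topic C is 0.1225 / 0.2783 ≈ 0.4402.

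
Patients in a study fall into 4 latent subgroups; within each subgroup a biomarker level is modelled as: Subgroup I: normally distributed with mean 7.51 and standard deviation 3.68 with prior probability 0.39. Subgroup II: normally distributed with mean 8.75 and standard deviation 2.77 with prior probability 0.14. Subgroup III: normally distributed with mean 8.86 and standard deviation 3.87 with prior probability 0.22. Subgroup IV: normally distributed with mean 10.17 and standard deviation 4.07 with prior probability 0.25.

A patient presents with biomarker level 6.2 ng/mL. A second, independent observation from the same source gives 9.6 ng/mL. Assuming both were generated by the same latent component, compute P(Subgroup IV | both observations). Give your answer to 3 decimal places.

By Bayes' theorem, P(k | x) = P(Z=k) f_k(x) / Σ_j P(Z=j) f_j(x).
Since both observations come from the same component, the likelihood for component k is f_k(x₁)·f_k(x₂).
  L_I = [0.101753] × [0.0922617] = 0.00938786
  L_II = [0.0942771] × [0.137399] = 0.0129536
  L_III = [0.0813975] × [0.101218] = 0.00823893
  L_IV = [0.0609127] × [0.0970636] = 0.00591241
Prior × likelihood for each component:
  P(Z=I)·L_I = 0.39 × 0.00938786 = 0.00366127
  P(Z=II)·L_II = 0.14 × 0.0129536 = 0.0018135
  P(Z=III)·L_III = 0.22 × 0.00823893 = 0.00181256
  P(Z=IV)·L_IV = 0.25 × 0.00591241 = 0.0014781
Normaliser: 0.00366127 + 0.0018135 + 0.00181256 + 0.0014781 = 0.00876543
P(Subgroup IV | x) = 0.0014781 / 0.00876543 ≈ 0.169

0.169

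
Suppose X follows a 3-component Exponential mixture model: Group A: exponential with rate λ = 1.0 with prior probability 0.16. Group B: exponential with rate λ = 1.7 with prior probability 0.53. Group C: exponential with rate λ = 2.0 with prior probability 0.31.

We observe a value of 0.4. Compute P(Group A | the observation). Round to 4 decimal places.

The responsibility of component k is P(Z=k) f_k(x) divided by Σ_j P(Z=j) f_j(x).
Exponential densities:
  p_A = 1.0·e^(−1.0·0.4) = 1.0·e^(−0.4000) = 0.67032
  p_B = 1.7·e^(−1.7·0.4) = 1.7·e^(−0.6800) = 0.861249
  p_C = 2.0·e^(−2.0·0.4) = 2.0·e^(−0.8000) = 0.898658
Multiply by the mixture weights:
  P(Z=A)·p_A = 0.16 × 0.67032 = 0.107251
  P(Z=B)·p_B = 0.53 × 0.861249 = 0.456462
  P(Z=C)·p_C = 0.31 × 0.898658 = 0.278584
Normaliser: 0.107251 + 0.456462 + 0.278584 = 0.842297
P(Group A | data) ≈ 0.1273

0.1273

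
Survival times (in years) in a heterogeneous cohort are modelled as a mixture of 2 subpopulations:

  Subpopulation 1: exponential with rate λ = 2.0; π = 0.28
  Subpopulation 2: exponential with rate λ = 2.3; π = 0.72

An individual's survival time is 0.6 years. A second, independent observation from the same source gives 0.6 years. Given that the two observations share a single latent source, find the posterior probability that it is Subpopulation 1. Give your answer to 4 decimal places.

Posterior ∝ prior × likelihood, so P(k | x) ∝ π_k f_k(x); normalise over all components.
Since both observations come from the same component, the likelihood for component k is f_k(x₁)·f_k(x₂).
  L_1 = [2.0·e^(−2.0·0.6) = 2.0·e^(−1.2000) = 0.602388] × [0.602388] = 0.362872
  L_2 = [2.3·e^(−2.3·0.6) = 2.3·e^(−1.3800) = 0.578631] × [0.578631] = 0.334813
Unnormalised posteriors:
  π_1·L_1 = 0.28 × 0.362872 = 0.101604
  π_2·L_2 = 0.72 × 0.334813 = 0.241066
Evidence: 0.101604 + 0.241066 = 0.34267
P(Subpopulation 1 | x₁,x₂) ≈ 0.2965

0.2965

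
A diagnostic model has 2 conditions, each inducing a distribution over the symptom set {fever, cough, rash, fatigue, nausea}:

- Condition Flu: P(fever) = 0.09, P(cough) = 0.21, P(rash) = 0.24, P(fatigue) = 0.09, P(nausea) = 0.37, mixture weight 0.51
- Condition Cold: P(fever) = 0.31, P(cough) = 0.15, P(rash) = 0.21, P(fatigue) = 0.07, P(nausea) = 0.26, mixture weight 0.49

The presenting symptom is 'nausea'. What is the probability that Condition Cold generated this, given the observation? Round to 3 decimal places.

P(component k | x) = π_k·f_k(x) / marginal(x), where marginal(x) = Σ_j π_j·f_j(x).
Evaluate each component's likelihood at the observed value:
  L_Flu = P(nausea | comp) = 0.37
  L_Cold = P(nausea | comp) = 0.26
Weight by the priors:
  π_Flu·L_Flu = 0.51 × 0.37 = 0.1887
  π_Cold·L_Cold = 0.49 × 0.26 = 0.1274
Evidence: 0.1887 + 0.1274 = 0.3161
P(Condition Cold | 'nausea') = 0.1274 / 0.3161 ≈ 0.403

0.403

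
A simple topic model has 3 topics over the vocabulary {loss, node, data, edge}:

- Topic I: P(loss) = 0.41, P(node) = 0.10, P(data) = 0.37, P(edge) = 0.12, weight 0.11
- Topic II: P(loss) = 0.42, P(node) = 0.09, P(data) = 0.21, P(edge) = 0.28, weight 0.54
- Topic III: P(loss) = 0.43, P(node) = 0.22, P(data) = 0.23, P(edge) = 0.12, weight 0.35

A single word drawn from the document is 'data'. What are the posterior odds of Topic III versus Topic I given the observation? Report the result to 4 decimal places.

1.9779

Only the two components matter; the odds are (π_i f_i(x)) / (π_j f_j(x)).
Evaluate each component's likelihood at the observed value:
  L_I = P(data | comp) = 0.37
  L_II = P(data | comp) = 0.21
  L_III = P(data | comp) = 0.23
0.0805 / 0.0407 ≈ 1.9779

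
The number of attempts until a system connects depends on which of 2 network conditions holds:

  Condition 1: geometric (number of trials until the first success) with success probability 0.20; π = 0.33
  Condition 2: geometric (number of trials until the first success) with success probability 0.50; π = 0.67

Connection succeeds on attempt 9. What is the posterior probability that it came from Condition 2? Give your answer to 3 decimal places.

0.106

The responsibility of component k is π_k f_k(x) divided by Σ_j π_j f_j(x).
Component likelihoods at x = 9:
  p_1 = 0.0335544
  p_2 = 0.00195312
Weight by the priors:
  π_1·p_1 = 0.33 × 0.0335544 = 0.011073
  π_2·p_2 = 0.67 × 0.00195312 = 0.00130859
Normaliser: 0.011073 + 0.00130859 = 0.0123816
So the posterior for Condition 2 is 0.00130859 / 0.0123816 ≈ 0.106.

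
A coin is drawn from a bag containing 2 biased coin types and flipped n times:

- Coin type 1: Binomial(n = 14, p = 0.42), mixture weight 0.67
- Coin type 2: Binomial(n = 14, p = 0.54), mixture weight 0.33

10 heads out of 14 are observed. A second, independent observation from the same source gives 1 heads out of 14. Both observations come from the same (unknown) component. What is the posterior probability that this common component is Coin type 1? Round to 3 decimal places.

0.868

Posterior ∝ prior × likelihood, so P(k | x) ∝ w_k f_k(x); normalise over all components.
Since both observations come from the same component, the likelihood for component k is f_k(x₁)·f_k(x₂).
  f_1 = [0.0193481] × [0.00494244] = 9.56269e-05
  f_2 = [0.0944937] × [0.000312157] = 2.94969e-05
Unnormalised posteriors:
  w_1·f_1 = 0.67 × 9.56269e-05 = 6.407e-05
  w_2·f_2 = 0.33 × 2.94969e-05 = 9.73398e-06
Sum: 6.407e-05 + 9.73398e-06 = 7.3804e-05
P(Coin type 1 | x) = 6.407e-05 / 7.3804e-05 ≈ 0.868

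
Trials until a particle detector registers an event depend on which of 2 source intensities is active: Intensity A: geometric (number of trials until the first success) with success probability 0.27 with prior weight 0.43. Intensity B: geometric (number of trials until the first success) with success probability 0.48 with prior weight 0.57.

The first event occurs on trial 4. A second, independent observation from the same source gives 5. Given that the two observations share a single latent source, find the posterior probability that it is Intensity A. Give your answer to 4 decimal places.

By Bayes' theorem, P(k | x) = π_k f_k(x) / Σ_j π_j f_j(x).
Since both observations come from the same component, the likelihood for component k is f_k(x₁)·f_k(x₂).
  L_A = [0.27·(1−0.27)^3 = 0.27·0.389017 = 0.105035] × [0.0766753] = 0.00805355
  L_B = [0.48·(1−0.48)^3 = 0.48·0.140608 = 0.0674918] × [0.0350958] = 0.00236868
Unnormalised posteriors:
  π_A·L_A = 0.43 × 0.00805355 = 0.00346303
  π_B·L_B = 0.57 × 0.00236868 = 0.00135015
Sum: 0.00346303 + 0.00135015 = 0.00481317
Responsibility of Intensity A: 0.00346303 / 0.00481317 ≈ 0.7195

0.7195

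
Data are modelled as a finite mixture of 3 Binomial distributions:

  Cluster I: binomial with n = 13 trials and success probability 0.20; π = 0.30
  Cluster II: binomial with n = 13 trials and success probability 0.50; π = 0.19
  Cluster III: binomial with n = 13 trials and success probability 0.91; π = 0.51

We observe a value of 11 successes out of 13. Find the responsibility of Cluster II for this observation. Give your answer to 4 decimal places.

0.0156

Apply Bayes' rule: the posterior for each component is proportional to its prior times its likelihood at x.
Binomial probabilities:
  f_I = 1.02236e-06
  f_II = 0.00952148
  f_III = 0.22389
Prior × likelihood for each component:
  P(Z=I)·f_I = 0.30 × 1.02236e-06 = 3.06708e-07
  P(Z=II)·f_II = 0.19 × 0.00952148 = 0.00180908
  P(Z=III)·f_III = 0.51 × 0.22389 = 0.114184
Sum: 3.06708e-07 + 0.00180908 + 0.114184 = 0.115993
So the posterior for Cluster II is 0.00180908 / 0.115993 ≈ 0.0156.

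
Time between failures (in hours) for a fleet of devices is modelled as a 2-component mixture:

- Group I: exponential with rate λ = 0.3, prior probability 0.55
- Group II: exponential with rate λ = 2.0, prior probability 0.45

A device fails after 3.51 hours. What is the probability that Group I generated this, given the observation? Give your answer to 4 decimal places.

0.9862

Apply Bayes' rule: the posterior for each component is proportional to its prior times its likelihood at x.
Component likelihoods at x = 3.51 hours:
  L_I = 0.3·e^(−0.3·3.51) = 0.3·e^(−1.0530) = 0.104667
  L_II = 2.0·e^(−2.0·3.51) = 2.0·e^(−7.0200) = 0.00178765
Multiply by the mixture weights:
  π_I·L_I = 0.55 × 0.104667 = 0.0575668
  π_II·L_II = 0.45 × 0.00178765 = 0.000804443
Marginal: 0.0575668 + 0.000804443 = 0.0583712
So the posterior for Group I is 0.0575668 / 0.0583712 ≈ 0.9862.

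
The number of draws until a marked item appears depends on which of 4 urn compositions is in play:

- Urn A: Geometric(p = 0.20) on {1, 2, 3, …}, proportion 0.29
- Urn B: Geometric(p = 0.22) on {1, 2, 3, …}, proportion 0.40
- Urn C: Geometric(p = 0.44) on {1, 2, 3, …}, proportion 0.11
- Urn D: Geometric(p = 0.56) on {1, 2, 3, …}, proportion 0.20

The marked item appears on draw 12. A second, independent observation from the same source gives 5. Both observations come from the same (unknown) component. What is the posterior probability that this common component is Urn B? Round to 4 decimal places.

0.5307

The responsibility of component k is π_k f_k(x) divided by Σ_j π_j f_j(x).
Since both observations come from the same component, the likelihood for component k is f_k(x₁)·f_k(x₂).
  L_A = [0.0171799] × [0.08192] = 0.00140737
  L_B = [0.0143042] × [0.0814331] = 0.00116483
  L_C = [0.000747345] × [0.0432718] = 3.23389e-05
  L_D = [6.70143e-05] × [0.0209893] = 1.40659e-06
Multiply by the mixture weights:
  π_A·L_A = 0.29 × 0.00140737 = 0.000408139
  π_B·L_B = 0.40 × 0.00116483 = 0.000465934
  π_C·L_C = 0.11 × 3.23389e-05 = 3.55728e-06
  π_D·L_D = 0.20 × 1.40659e-06 = 2.81317e-07
Sum: 0.000408139 + 0.000465934 + 3.55728e-06 + 2.81317e-07 = 0.000877911
Responsibility of Urn B: 0.000465934 / 0.000877911 ≈ 0.5307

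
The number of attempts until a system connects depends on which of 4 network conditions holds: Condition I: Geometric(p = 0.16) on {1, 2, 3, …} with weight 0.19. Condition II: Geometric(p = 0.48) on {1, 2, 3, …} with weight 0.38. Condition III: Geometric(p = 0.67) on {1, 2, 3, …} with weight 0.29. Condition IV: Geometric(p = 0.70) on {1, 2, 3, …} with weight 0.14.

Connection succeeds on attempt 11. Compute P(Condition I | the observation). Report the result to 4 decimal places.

Apply Bayes' rule: the posterior for each component is proportional to its prior times its likelihood at x.
Evaluate each component's likelihood at the observed value:
  L_I = 0.0279842
  L_II = 0.000693865
  L_III = 1.02616e-05
  L_IV = 4.13343e-06
Unnormalised posteriors:
  π_I·L_I = 0.19 × 0.0279842 = 0.005317
  π_II·L_II = 0.38 × 0.000693865 = 0.000263669
  π_III·L_III = 0.29 × 1.02616e-05 = 2.97586e-06
  π_IV·L_IV = 0.14 × 4.13343e-06 = 5.7868e-07
Sum: 0.005317 + 0.000263669 + 2.97586e-06 + 5.7868e-07 = 0.00558422
Responsibility of Condition I: 0.005317 / 0.00558422 ≈ 0.9521

0.9521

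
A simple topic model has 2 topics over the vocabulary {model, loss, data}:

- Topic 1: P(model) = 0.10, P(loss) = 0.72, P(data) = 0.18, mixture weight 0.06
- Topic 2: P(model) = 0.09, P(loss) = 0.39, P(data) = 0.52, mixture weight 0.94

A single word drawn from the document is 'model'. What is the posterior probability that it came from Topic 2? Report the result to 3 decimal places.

0.934

By Bayes' theorem, P(k | x) = P(Z=k) f_k(x) / Σ_j P(Z=j) f_j(x).
Component likelihoods at x = 'model':
  p_1 = 0.1
  p_2 = 0.09
Prior × likelihood for each component:
  P(Z=1)·p_1 = 0.06 × 0.1 = 0.006
  P(Z=2)·p_2 = 0.94 × 0.09 = 0.0846
Denominator: 0.006 + 0.0846 = 0.0906
P(Topic 2 | data) ≈ 0.934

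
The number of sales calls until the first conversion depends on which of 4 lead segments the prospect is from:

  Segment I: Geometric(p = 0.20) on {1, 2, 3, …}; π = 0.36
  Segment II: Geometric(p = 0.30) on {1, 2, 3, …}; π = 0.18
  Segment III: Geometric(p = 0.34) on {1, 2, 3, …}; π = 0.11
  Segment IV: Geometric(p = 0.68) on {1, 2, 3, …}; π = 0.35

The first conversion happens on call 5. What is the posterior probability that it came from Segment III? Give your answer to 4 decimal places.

0.1363

By Bayes' theorem, P(k | x) = π_k f_k(x) / Σ_j π_j f_j(x).
Component likelihoods at x = 5:
  L_I = 0.20·(1−0.20)^4 = 0.20·0.4096 = 0.08192
  L_II = 0.30·(1−0.30)^4 = 0.30·0.2401 = 0.07203
  L_III = 0.34·(1−0.34)^4 = 0.34·0.189747 = 0.0645141
  L_IV = 0.68·(1−0.68)^4 = 0.68·0.0104858 = 0.00713032
Multiply by the mixture weights:
  π_I·L_I = 0.36 × 0.08192 = 0.0294912
  π_II·L_II = 0.18 × 0.07203 = 0.0129654
  π_III·L_III = 0.11 × 0.0645141 = 0.00709655
  π_IV·L_IV = 0.35 × 0.00713032 = 0.00249561
Denominator: 0.0294912 + 0.0129654 + 0.00709655 + 0.00249561 = 0.0520488
Responsibility of Segment III: 0.00709655 / 0.0520488 ≈ 0.1363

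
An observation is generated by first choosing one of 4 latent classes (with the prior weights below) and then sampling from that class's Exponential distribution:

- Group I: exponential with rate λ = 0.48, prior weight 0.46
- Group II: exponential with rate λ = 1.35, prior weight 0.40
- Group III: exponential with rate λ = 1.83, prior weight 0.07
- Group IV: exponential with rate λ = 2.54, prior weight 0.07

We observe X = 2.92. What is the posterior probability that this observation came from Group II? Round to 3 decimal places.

0.160

The responsibility of component k is π_k f_k(x) divided by Σ_j π_j f_j(x).
Component likelihoods at x = 2.92:
  p_I = 0.118177
  p_II = 0.0262026
  p_III = 0.00874491
  p_IV = 0.00152672
Unnormalised posteriors:
  π_I·p_I = 0.46 × 0.118177 = 0.0543616
  π_II·p_II = 0.40 × 0.0262026 = 0.0104811
  π_III·p_III = 0.07 × 0.00874491 = 0.000612143
  π_IV·p_IV = 0.07 × 0.00152672 = 0.00010687
Evidence: 0.0543616 + 0.0104811 + 0.000612143 + 0.00010687 = 0.0655616
Responsibility of Group II: 0.0104811 / 0.0655616 ≈ 0.160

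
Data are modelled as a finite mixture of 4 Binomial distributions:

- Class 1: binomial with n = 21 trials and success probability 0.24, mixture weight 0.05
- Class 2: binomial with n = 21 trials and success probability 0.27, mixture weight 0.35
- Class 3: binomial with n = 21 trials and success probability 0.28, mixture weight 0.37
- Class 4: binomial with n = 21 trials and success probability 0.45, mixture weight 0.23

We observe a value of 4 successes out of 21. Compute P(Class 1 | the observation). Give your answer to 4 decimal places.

0.0809

Apply Bayes' rule: the posterior for each component is proportional to its prior times its likelihood at x.
Evaluate each component's likelihood at the observed value:
  f_1 = C(21,4)·0.24^4·0.76^17 = 5985·0.00331776·0.00941523 = 0.186956
  f_2 = C(21,4)·0.27^4·0.73^17 = 5985·0.00531441·0.00474776 = 0.151011
  f_3 = C(21,4)·0.28^4·0.72^17 = 5985·0.00614656·0.00375537 = 0.138149
  f_4 = C(21,4)·0.45^4·0.55^17 = 5985·0.0410063·3.85625e-05 = 0.00946411
Multiply by the mixture weights:
  π_1·f_1 = 0.05 × 0.186956 = 0.00934782
  π_2·f_2 = 0.35 × 0.151011 = 0.0528538
  π_3·f_3 = 0.37 × 0.138149 = 0.0511152
  π_4·f_4 = 0.23 × 0.00946411 = 0.00217675
Normaliser: 0.00934782 + 0.0528538 + 0.0511152 + 0.00217675 = 0.115494
P(Class 1 | x) = 0.00934782 / 0.115494 ≈ 0.0809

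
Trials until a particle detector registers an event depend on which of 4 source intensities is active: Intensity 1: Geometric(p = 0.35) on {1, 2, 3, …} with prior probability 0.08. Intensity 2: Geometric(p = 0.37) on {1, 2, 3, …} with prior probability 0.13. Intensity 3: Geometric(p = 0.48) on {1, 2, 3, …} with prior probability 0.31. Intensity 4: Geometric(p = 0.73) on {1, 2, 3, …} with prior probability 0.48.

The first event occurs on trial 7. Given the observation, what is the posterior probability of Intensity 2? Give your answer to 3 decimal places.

The responsibility of component k is P(Z=k) f_k(x) divided by Σ_j P(Z=j) f_j(x).
Component likelihoods at x = 7:
  f_1 = 0.35·(1−0.35)^6 = 0.35·0.0754189 = 0.0263966
  f_2 = 0.37·(1−0.37)^6 = 0.37·0.0625235 = 0.0231337
  f_3 = 0.48·(1−0.48)^6 = 0.48·0.0197706 = 0.00948989
  f_4 = 0.73·(1−0.73)^6 = 0.73·0.00038742 = 0.000282817
Unnormalised posteriors:
  P(Z=1)·f_1 = 0.08 × 0.0263966 = 0.00211173
  P(Z=2)·f_2 = 0.13 × 0.0231337 = 0.00300738
  P(Z=3)·f_3 = 0.31 × 0.00948989 = 0.00294187
  P(Z=4)·f_4 = 0.48 × 0.000282817 = 0.000135752
Marginal: 0.00211173 + 0.00300738 + 0.00294187 + 0.000135752 = 0.00819673
P(Intensity 2 | x) ≈ 0.367

0.367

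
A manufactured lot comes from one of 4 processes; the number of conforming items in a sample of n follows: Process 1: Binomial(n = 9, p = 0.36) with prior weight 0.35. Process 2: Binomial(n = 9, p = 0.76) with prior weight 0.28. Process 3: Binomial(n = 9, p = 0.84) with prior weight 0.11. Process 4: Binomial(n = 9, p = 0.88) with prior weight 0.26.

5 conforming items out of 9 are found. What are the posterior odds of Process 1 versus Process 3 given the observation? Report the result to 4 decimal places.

11.7769

Since P(k|x) ∝ π_k f_k(x), the posterior odds are π_i f_i(x) / (π_j f_j(x)).
Component likelihoods at x = 5 conforming items out of 9:
  L_1 = 0.127821
  L_2 = 0.105995
  L_3 = 0.034534
  L_4 = 0.0137882
Posterior odds = (π_1·L_1) / (π_3·L_3) = (0.35·0.127821) / (0.11·0.034534) = 0.0447374 / 0.00379874 ≈ 11.7769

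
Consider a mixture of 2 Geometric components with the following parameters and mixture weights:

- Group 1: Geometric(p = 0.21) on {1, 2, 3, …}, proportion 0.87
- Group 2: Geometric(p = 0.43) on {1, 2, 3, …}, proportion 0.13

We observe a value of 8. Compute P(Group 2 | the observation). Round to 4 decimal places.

By Bayes' theorem, P(k | x) = w_k f_k(x) / Σ_j w_j f_j(x).
Evaluate each component's likelihood at the observed value:
  p_1 = 0.21·(1−0.21)^7 = 0.21·0.192039 = 0.0403282
  p_2 = 0.43·(1−0.43)^7 = 0.43·0.019549 = 0.00840606
Unnormalised posteriors:
  w_1·p_1 = 0.87 × 0.0403282 = 0.0350855
  w_2·p_2 = 0.13 × 0.00840606 = 0.00109279
Denominator: 0.0350855 + 0.00109279 = 0.0361783
P(Group 2 | x) ≈ 0.0302

0.0302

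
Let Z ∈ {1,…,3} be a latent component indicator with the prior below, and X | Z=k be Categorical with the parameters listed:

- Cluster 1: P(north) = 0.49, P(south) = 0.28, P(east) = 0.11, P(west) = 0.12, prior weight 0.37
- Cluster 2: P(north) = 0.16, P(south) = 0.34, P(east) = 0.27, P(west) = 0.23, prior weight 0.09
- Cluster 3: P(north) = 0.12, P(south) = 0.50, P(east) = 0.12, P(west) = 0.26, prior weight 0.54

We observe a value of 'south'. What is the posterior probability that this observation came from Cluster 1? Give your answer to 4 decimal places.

0.2563

Posterior ∝ prior × likelihood, so P(k | x) ∝ π_k f_k(x); normalise over all components.
Categorical probabilities:
  f_1 = 0.28
  f_2 = 0.34
  f_3 = 0.5
Prior × likelihood for each component:
  π_1·f_1 = 0.37 × 0.28 = 0.1036
  π_2·f_2 = 0.09 × 0.34 = 0.0306
  π_3·f_3 = 0.54 × 0.5 = 0.27
Denominator: 0.1036 + 0.0306 + 0.27 = 0.4042
So the posterior for Cluster 1 is 0.1036 / 0.4042 ≈ 0.2563.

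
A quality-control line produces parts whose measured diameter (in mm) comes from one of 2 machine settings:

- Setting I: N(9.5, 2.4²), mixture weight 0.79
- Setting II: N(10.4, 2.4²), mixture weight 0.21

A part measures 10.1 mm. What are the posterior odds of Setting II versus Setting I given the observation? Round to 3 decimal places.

0.272

The posterior odds equal the prior odds times the likelihood ratio: (P(Z=i)/P(Z=j))·(f_i(x)/f_j(x)).
Component likelihoods at x = 10.1 mm:
  p_I = 0.161112
  p_II = 0.164932
0.0346358 / 0.127278 ≈ 0.272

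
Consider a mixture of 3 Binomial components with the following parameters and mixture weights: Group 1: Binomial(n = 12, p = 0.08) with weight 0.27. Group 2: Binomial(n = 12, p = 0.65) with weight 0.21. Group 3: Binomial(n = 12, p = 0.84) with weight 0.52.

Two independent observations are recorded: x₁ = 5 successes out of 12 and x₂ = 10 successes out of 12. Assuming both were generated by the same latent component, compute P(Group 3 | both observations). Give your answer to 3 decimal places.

0.092

Posterior ∝ prior × likelihood, so P(k | x) ∝ w_k f_k(x); normalise over all components.
Since both observations come from the same component, the likelihood for component k is f_k(x₁)·f_k(x₂).
  f_1 = [C(12,5)·0.08^5·0.92^7 = 792·3.2768e-06·0.557847 = 0.00144774] × [5.99818e-10] = 8.68379e-13
  f_2 = [C(12,5)·0.65^5·0.35^7 = 792·0.116029·0.000643393 = 0.0591246] × [0.108846] = 0.00643549
  f_3 = [C(12,5)·0.84^5·0.16^7 = 792·0.418212·2.68435e-06 = 0.000889122] × [0.295513] = 0.000262747
Unnormalised posteriors:
  w_1·f_1 = 0.27 × 8.68379e-13 = 2.34462e-13
  w_2·f_2 = 0.21 × 0.00643549 = 0.00135145
  w_3·f_3 = 0.52 × 0.000262747 = 0.000136629
Marginal: 2.34462e-13 + 0.00135145 + 0.000136629 = 0.00148808
P(Group 3 | x₁, x₂) = 0.000136629 / 0.00148808 ≈ 0.092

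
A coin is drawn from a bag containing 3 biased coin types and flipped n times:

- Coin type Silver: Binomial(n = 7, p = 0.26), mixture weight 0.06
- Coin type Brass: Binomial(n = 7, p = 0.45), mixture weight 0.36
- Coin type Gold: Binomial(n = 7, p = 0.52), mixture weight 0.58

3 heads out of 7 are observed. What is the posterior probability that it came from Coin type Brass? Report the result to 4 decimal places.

Apply Bayes' rule: the posterior for each component is proportional to its prior times its likelihood at x.
Binomial probabilities:
  L_Silver = 0.184465
  L_Brass = 0.291848
  L_Gold = 0.261242
Prior × likelihood for each component:
  π_Silver·L_Silver = 0.06 × 0.184465 = 0.0110679
  π_Brass·L_Brass = 0.36 × 0.291848 = 0.105065
  π_Gold·L_Gold = 0.58 × 0.261242 = 0.15152
Marginal: 0.0110679 + 0.105065 + 0.15152 = 0.267653
P(Coin type Brass | the observation) ≈ 0.3925

0.3925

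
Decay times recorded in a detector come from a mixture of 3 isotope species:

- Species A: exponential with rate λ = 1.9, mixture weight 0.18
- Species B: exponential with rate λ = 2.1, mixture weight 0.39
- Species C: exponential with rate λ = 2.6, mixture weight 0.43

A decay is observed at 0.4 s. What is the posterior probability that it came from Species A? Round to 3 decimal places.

0.176

Apply Bayes' rule: the posterior for each component is proportional to its prior times its likelihood at x.
Component likelihoods at x = 0.4 s:
  f_A = 0.888566
  f_B = 0.906592
  f_C = 0.918982
Multiply by the mixture weights:
  P(Z=A)·f_A = 0.18 × 0.888566 = 0.159942
  P(Z=B)·f_B = 0.39 × 0.906592 = 0.353571
  P(Z=C)·f_C = 0.43 × 0.918982 = 0.395162
Denominator: 0.159942 + 0.353571 + 0.395162 = 0.908675
So the posterior for Species A is 0.159942 / 0.908675 ≈ 0.176.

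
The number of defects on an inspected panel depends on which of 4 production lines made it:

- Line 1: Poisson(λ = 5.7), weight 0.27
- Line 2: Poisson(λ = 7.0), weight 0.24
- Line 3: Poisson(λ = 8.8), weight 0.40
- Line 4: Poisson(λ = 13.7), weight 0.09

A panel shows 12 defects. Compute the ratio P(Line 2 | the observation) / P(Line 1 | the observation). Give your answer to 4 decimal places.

2.8506

The posterior odds equal the prior odds times the likelihood ratio: (w_i/w_j)·(f_i(x)/f_j(x)).
Evaluate each component's likelihood at the observed value:
  p_1 = e^(−5.7)·5.7^12/12! = 0.00821642
  p_2 = e^(−7.0)·7.0^12/12! = 0.0263498
  p_3 = e^(−8.8)·8.8^12/12! = 0.0678678
  p_4 = e^(−13.7)·13.7^12/12! = 0.102441
Posterior odds = (w_2·p_2) / (w_1·p_1) = (0.24·0.0263498) / (0.27·0.00821642) = 0.00632396 / 0.00221843 ≈ 2.8506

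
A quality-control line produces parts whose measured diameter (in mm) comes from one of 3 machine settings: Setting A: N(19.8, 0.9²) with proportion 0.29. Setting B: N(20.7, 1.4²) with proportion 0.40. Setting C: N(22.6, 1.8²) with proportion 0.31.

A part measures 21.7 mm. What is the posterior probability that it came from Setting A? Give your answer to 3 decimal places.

P(component k | x) = P(Z=k)·f_k(x) / marginal(x), where marginal(x) = Σ_j P(Z=j)·f_j(x).
Normal densities:
  L_A = 0.0477406
  L_B = 0.220797
  L_C = 0.195592
Prior × likelihood for each component:
  P(Z=A)·L_A = 0.29 × 0.0477406 = 0.0138448
  P(Z=B)·L_B = 0.40 × 0.220797 = 0.0883187
  P(Z=C)·L_C = 0.31 × 0.195592 = 0.0606335
Evidence: 0.0138448 + 0.0883187 + 0.0606335 = 0.162797
P(Setting A | 21.7 mm) ≈ 0.085

0.085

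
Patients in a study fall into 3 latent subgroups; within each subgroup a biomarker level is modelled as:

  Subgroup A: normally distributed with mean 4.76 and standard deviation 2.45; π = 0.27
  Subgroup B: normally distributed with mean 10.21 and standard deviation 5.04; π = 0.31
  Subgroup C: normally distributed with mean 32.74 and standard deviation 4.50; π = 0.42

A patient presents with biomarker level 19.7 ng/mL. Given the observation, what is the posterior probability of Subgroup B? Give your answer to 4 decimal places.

Apply Bayes' rule: the posterior for each component is proportional to its prior times its likelihood at x.
Component likelihoods at x = 19.7 ng/mL:
  f_A = (1/(2.45·√(2π)))·exp(−(19.7−4.76)²/(2·2.45²)) = 0.162834·exp(-18.59255) = 1.3712e-09
  f_B = (1/(5.04·√(2π)))·exp(−(19.7−10.21)²/(2·5.04²)) = 0.079155·exp(-1.77272) = 0.0134461
  f_C = (1/(4.50·√(2π)))·exp(−(19.7−32.74)²/(2·4.50²)) = 0.088654·exp(-4.19856) = 0.00133133
Prior × likelihood for each component:
  π_A·f_A = 0.27 × 1.3712e-09 = 3.70224e-10
  π_B·f_B = 0.31 × 0.0134461 = 0.00416828
  π_C·f_C = 0.42 × 0.00133133 = 0.00055916
Evidence: 3.70224e-10 + 0.00416828 + 0.00055916 = 0.00472744
P(Subgroup B | the observation) = 0.00416828 / 0.00472744 ≈ 0.8817

0.8817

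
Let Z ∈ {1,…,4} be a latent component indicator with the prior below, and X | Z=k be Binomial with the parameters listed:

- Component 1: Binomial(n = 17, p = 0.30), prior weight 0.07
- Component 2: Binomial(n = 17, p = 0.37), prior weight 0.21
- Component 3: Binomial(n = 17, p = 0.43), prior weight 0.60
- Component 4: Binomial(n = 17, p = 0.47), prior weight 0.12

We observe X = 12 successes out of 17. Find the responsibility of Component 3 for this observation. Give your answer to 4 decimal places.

0.6651

The responsibility of component k is π_k f_k(x) divided by Σ_j π_j f_j(x).
Binomial probabilities:
  f_1 = C(17,12)·0.30^12·0.70^5 = 6188·5.31441e-07·0.16807 = 0.000552708
  f_2 = C(17,12)·0.37^12·0.63^5 = 6188·6.58295e-06·0.0992437 = 0.00404272
  f_3 = C(17,12)·0.43^12·0.57^5 = 6188·3.99596e-05·0.0601692 = 0.0148781
  f_4 = C(17,12)·0.47^12·0.53^5 = 6188·0.000116191·0.0418195 = 0.030068
Unnormalised posteriors:
  π_1·f_1 = 0.07 × 0.000552708 = 3.86895e-05
  π_2·f_2 = 0.21 × 0.00404272 = 0.000848971
  π_3·f_3 = 0.60 × 0.0148781 = 0.00892683
  π_4·f_4 = 0.12 × 0.030068 = 0.00360816
Normaliser: 3.86895e-05 + 0.000848971 + 0.00892683 + 0.00360816 = 0.0134226
So the posterior for Component 3 is 0.00892683 / 0.0134226 ≈ 0.6651.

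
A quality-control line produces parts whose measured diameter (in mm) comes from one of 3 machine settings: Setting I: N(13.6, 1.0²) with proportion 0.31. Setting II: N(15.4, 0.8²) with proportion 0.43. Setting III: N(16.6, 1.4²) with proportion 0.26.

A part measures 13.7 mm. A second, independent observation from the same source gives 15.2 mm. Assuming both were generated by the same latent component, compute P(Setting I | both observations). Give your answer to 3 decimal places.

0.525

By Bayes' theorem, P(k | x) = π_k f_k(x) / Σ_j π_j f_j(x).
Since both observations come from the same component, the likelihood for component k is f_k(x₁)·f_k(x₂).
  L_I = [0.396953] × [0.110921] = 0.0440303
  L_II = [0.0521512] × [0.483335] = 0.0252065
  L_III = [0.033346] × [0.172836] = 0.00576339
Prior × likelihood for each component:
  π_I·L_I = 0.31 × 0.0440303 = 0.0136494
  π_II·L_II = 0.43 × 0.0252065 = 0.0108388
  π_III·L_III = 0.26 × 0.00576339 = 0.00149848
Evidence: 0.0136494 + 0.0108388 + 0.00149848 = 0.0259867
P(Setting I | x₁, x₂) ≈ 0.525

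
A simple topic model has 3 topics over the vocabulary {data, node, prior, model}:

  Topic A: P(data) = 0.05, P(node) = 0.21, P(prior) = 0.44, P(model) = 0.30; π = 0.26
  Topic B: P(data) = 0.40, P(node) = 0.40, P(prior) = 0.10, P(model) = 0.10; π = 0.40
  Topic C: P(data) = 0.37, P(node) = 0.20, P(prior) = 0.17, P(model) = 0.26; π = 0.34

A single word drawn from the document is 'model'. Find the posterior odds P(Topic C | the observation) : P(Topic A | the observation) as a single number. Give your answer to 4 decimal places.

Posterior odds = (P(Z=i) f_i(x)) / (P(Z=j) f_j(x)); the normalising sum cancels.
Categorical probabilities:
  f_A = P(model | comp) = 0.30
  f_B = P(model | comp) = 0.10
  f_C = P(model | comp) = 0.26
Odds = (0.34/0.26) × (0.26/0.3) = 1.30769 × 0.866667 ≈ 1.1333

1.1333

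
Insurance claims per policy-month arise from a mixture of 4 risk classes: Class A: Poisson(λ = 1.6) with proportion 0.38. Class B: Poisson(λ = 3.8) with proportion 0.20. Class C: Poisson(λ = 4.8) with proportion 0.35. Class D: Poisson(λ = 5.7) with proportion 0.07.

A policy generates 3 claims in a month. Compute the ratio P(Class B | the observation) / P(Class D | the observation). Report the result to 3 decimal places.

The posterior odds equal the prior odds times the likelihood ratio: (π_i/π_j)·(f_i(x)/f_j(x)).
Component likelihoods at x = 3 claims:
  L_A = e^(−1.6)·1.6^3/3! = 0.137828
  L_B = e^(−3.8)·3.8^3/3! = 0.204588
  L_C = e^(−4.8)·4.8^3/3! = 0.151691
  L_D = e^(−5.7)·5.7^3/3! = 0.103275
0.0409176 / 0.00722924 ≈ 5.660

5.660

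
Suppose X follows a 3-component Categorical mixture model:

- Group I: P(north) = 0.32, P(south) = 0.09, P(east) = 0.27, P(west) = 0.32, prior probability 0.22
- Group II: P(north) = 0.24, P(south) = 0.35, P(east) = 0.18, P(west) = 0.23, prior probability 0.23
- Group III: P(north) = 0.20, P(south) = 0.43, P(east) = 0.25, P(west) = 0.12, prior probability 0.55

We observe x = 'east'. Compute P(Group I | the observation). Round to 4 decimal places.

The responsibility of component k is w_k f_k(x) divided by Σ_j w_j f_j(x).
Component likelihoods at x = 'east':
  p_I = P(east | comp) = 0.27
  p_II = P(east | comp) = 0.18
  p_III = P(east | comp) = 0.25
Weight by the priors:
  w_I·p_I = 0.22 × 0.27 = 0.0594
  w_II·p_II = 0.23 × 0.18 = 0.0414
  w_III·p_III = 0.55 × 0.25 = 0.1375
Sum: 0.0594 + 0.0414 + 0.1375 = 0.2383
So the posterior for Group I is 0.0594 / 0.2383 ≈ 0.2493.

0.2493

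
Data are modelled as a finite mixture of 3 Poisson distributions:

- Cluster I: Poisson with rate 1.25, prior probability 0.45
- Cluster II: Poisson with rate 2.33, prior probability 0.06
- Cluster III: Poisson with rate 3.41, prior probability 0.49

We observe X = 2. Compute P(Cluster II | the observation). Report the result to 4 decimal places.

0.0752

The responsibility of component k is π_k f_k(x) divided by Σ_j π_j f_j(x).
Component likelihoods at x = 2:
  f_I = e^(−1.25)·1.25^2/2! = 0.223832
  f_II = e^(−2.33)·2.33^2/2! = 0.264104
  f_III = e^(−3.41)·3.41^2/2! = 0.192103
Multiply by the mixture weights:
  π_I·f_I = 0.45 × 0.223832 = 0.100724
  π_II·f_II = 0.06 × 0.264104 = 0.0158463
  π_III·f_III = 0.49 × 0.192103 = 0.0941306
Evidence: 0.100724 + 0.0158463 + 0.0941306 = 0.210701
So the posterior for Cluster II is 0.0158463 / 0.210701 ≈ 0.0752.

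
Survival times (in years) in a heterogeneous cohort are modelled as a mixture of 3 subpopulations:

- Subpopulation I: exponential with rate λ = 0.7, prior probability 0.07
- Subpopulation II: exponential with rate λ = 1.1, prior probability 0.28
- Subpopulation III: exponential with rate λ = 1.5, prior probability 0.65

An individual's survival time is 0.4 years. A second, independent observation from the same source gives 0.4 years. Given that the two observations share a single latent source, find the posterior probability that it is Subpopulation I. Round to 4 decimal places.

0.0326

The responsibility of component k is π_k f_k(x) divided by Σ_j π_j f_j(x).
Since both observations come from the same component, the likelihood for component k is f_k(x₁)·f_k(x₂).
  L_I = [0.7·e^(−0.7·0.4) = 0.7·e^(−0.2800) = 0.529049] × [0.529049] = 0.279892
  L_II = [1.1·e^(−1.1·0.4) = 1.1·e^(−0.4400) = 0.70844] × [0.70844] = 0.501887
  L_III = [1.5·e^(−1.5·0.4) = 1.5·e^(−0.6000) = 0.823217] × [0.823217] = 0.677687
Prior × likelihood for each component:
  π_I·L_I = 0.07 × 0.279892 = 0.0195925
  π_II·L_II = 0.28 × 0.501887 = 0.140528
  π_III·L_III = 0.65 × 0.677687 = 0.440497
Sum: 0.0195925 + 0.140528 + 0.440497 = 0.600617
Responsibility of Subpopulation I: 0.0195925 / 0.600617 ≈ 0.0326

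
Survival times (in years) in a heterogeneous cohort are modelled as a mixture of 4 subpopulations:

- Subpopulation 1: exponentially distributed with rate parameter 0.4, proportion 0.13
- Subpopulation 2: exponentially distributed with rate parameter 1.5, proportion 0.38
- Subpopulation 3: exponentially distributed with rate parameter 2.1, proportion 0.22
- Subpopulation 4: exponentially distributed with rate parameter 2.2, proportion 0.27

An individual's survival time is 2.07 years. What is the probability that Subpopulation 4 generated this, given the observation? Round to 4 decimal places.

Posterior ∝ prior × likelihood, so P(k | x) ∝ P(Z=k) f_k(x); normalise over all components.
Exponential densities:
  p_1 = 0.4·e^(−0.4·2.07) = 0.4·e^(−0.8280) = 0.174769
  p_2 = 1.5·e^(−1.5·2.07) = 1.5·e^(−3.1050) = 0.0672368
  p_3 = 2.1·e^(−2.1·2.07) = 2.1·e^(−4.3470) = 0.0271857
  p_4 = 2.2·e^(−2.2·2.07) = 2.2·e^(−4.5540) = 0.023155
Multiply by the mixture weights:
  P(Z=1)·p_1 = 0.13 × 0.174769 = 0.02272
  P(Z=2)·p_2 = 0.38 × 0.0672368 = 0.02555
  P(Z=3)·p_3 = 0.22 × 0.0271857 = 0.00598086
  P(Z=4)·p_4 = 0.27 × 0.023155 = 0.00625186
Sum: 0.02272 + 0.02555 + 0.00598086 + 0.00625186 = 0.0605027
P(Subpopulation 4 | data) = 0.00625186 / 0.0605027 ≈ 0.1033

0.1033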